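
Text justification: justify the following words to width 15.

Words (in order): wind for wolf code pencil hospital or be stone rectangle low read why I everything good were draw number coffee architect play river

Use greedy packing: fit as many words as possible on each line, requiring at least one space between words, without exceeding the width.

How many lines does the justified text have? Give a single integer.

Line 1: ['wind', 'for', 'wolf'] (min_width=13, slack=2)
Line 2: ['code', 'pencil'] (min_width=11, slack=4)
Line 3: ['hospital', 'or', 'be'] (min_width=14, slack=1)
Line 4: ['stone', 'rectangle'] (min_width=15, slack=0)
Line 5: ['low', 'read', 'why', 'I'] (min_width=14, slack=1)
Line 6: ['everything', 'good'] (min_width=15, slack=0)
Line 7: ['were', 'draw'] (min_width=9, slack=6)
Line 8: ['number', 'coffee'] (min_width=13, slack=2)
Line 9: ['architect', 'play'] (min_width=14, slack=1)
Line 10: ['river'] (min_width=5, slack=10)
Total lines: 10

Answer: 10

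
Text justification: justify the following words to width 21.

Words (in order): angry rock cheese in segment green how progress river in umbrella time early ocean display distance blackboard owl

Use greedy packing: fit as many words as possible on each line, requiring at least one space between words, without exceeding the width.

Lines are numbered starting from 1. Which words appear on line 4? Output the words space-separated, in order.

Line 1: ['angry', 'rock', 'cheese', 'in'] (min_width=20, slack=1)
Line 2: ['segment', 'green', 'how'] (min_width=17, slack=4)
Line 3: ['progress', 'river', 'in'] (min_width=17, slack=4)
Line 4: ['umbrella', 'time', 'early'] (min_width=19, slack=2)
Line 5: ['ocean', 'display'] (min_width=13, slack=8)
Line 6: ['distance', 'blackboard'] (min_width=19, slack=2)
Line 7: ['owl'] (min_width=3, slack=18)

Answer: umbrella time early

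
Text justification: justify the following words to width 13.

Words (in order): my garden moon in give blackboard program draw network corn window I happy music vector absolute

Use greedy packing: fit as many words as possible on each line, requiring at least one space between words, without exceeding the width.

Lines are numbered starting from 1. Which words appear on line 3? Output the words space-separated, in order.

Answer: blackboard

Derivation:
Line 1: ['my', 'garden'] (min_width=9, slack=4)
Line 2: ['moon', 'in', 'give'] (min_width=12, slack=1)
Line 3: ['blackboard'] (min_width=10, slack=3)
Line 4: ['program', 'draw'] (min_width=12, slack=1)
Line 5: ['network', 'corn'] (min_width=12, slack=1)
Line 6: ['window', 'I'] (min_width=8, slack=5)
Line 7: ['happy', 'music'] (min_width=11, slack=2)
Line 8: ['vector'] (min_width=6, slack=7)
Line 9: ['absolute'] (min_width=8, slack=5)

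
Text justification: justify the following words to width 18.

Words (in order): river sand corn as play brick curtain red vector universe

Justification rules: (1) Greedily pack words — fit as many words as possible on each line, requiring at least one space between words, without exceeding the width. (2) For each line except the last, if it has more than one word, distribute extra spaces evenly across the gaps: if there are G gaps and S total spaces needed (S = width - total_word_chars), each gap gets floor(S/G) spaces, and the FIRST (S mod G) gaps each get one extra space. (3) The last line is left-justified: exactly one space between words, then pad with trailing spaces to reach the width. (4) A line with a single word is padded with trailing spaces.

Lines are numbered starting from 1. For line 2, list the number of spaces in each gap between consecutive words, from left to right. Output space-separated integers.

Line 1: ['river', 'sand', 'corn', 'as'] (min_width=18, slack=0)
Line 2: ['play', 'brick', 'curtain'] (min_width=18, slack=0)
Line 3: ['red', 'vector'] (min_width=10, slack=8)
Line 4: ['universe'] (min_width=8, slack=10)

Answer: 1 1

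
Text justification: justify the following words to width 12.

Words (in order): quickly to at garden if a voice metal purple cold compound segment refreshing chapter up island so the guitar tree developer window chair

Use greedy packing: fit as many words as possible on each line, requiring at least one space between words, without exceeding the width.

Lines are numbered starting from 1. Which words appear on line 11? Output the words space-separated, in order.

Answer: the guitar

Derivation:
Line 1: ['quickly', 'to'] (min_width=10, slack=2)
Line 2: ['at', 'garden', 'if'] (min_width=12, slack=0)
Line 3: ['a', 'voice'] (min_width=7, slack=5)
Line 4: ['metal', 'purple'] (min_width=12, slack=0)
Line 5: ['cold'] (min_width=4, slack=8)
Line 6: ['compound'] (min_width=8, slack=4)
Line 7: ['segment'] (min_width=7, slack=5)
Line 8: ['refreshing'] (min_width=10, slack=2)
Line 9: ['chapter', 'up'] (min_width=10, slack=2)
Line 10: ['island', 'so'] (min_width=9, slack=3)
Line 11: ['the', 'guitar'] (min_width=10, slack=2)
Line 12: ['tree'] (min_width=4, slack=8)
Line 13: ['developer'] (min_width=9, slack=3)
Line 14: ['window', 'chair'] (min_width=12, slack=0)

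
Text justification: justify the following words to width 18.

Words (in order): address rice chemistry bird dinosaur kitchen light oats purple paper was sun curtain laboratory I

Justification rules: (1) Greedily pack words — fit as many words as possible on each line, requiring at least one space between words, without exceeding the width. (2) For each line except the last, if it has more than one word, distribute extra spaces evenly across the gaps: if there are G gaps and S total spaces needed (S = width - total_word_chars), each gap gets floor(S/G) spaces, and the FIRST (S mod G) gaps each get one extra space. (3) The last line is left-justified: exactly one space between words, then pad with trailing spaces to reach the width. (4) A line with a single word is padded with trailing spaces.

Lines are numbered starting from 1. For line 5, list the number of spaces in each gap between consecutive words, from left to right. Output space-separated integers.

Answer: 4 3

Derivation:
Line 1: ['address', 'rice'] (min_width=12, slack=6)
Line 2: ['chemistry', 'bird'] (min_width=14, slack=4)
Line 3: ['dinosaur', 'kitchen'] (min_width=16, slack=2)
Line 4: ['light', 'oats', 'purple'] (min_width=17, slack=1)
Line 5: ['paper', 'was', 'sun'] (min_width=13, slack=5)
Line 6: ['curtain', 'laboratory'] (min_width=18, slack=0)
Line 7: ['I'] (min_width=1, slack=17)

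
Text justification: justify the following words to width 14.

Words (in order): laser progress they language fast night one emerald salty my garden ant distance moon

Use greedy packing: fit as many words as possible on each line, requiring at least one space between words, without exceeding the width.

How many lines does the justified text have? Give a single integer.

Answer: 6

Derivation:
Line 1: ['laser', 'progress'] (min_width=14, slack=0)
Line 2: ['they', 'language'] (min_width=13, slack=1)
Line 3: ['fast', 'night', 'one'] (min_width=14, slack=0)
Line 4: ['emerald', 'salty'] (min_width=13, slack=1)
Line 5: ['my', 'garden', 'ant'] (min_width=13, slack=1)
Line 6: ['distance', 'moon'] (min_width=13, slack=1)
Total lines: 6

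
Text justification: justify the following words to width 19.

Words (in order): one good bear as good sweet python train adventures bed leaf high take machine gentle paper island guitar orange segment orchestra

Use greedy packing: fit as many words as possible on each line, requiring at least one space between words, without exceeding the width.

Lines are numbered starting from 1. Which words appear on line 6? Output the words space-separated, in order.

Answer: paper island guitar

Derivation:
Line 1: ['one', 'good', 'bear', 'as'] (min_width=16, slack=3)
Line 2: ['good', 'sweet', 'python'] (min_width=17, slack=2)
Line 3: ['train', 'adventures'] (min_width=16, slack=3)
Line 4: ['bed', 'leaf', 'high', 'take'] (min_width=18, slack=1)
Line 5: ['machine', 'gentle'] (min_width=14, slack=5)
Line 6: ['paper', 'island', 'guitar'] (min_width=19, slack=0)
Line 7: ['orange', 'segment'] (min_width=14, slack=5)
Line 8: ['orchestra'] (min_width=9, slack=10)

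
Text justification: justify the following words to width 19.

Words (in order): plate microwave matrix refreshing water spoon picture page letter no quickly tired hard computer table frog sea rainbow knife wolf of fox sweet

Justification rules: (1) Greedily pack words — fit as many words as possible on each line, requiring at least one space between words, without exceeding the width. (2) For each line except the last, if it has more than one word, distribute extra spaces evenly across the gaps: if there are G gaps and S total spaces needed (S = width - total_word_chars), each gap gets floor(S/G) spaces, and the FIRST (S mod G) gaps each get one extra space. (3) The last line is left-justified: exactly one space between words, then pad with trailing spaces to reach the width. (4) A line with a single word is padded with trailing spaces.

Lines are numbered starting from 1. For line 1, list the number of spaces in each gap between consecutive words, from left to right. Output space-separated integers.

Answer: 5

Derivation:
Line 1: ['plate', 'microwave'] (min_width=15, slack=4)
Line 2: ['matrix', 'refreshing'] (min_width=17, slack=2)
Line 3: ['water', 'spoon', 'picture'] (min_width=19, slack=0)
Line 4: ['page', 'letter', 'no'] (min_width=14, slack=5)
Line 5: ['quickly', 'tired', 'hard'] (min_width=18, slack=1)
Line 6: ['computer', 'table', 'frog'] (min_width=19, slack=0)
Line 7: ['sea', 'rainbow', 'knife'] (min_width=17, slack=2)
Line 8: ['wolf', 'of', 'fox', 'sweet'] (min_width=17, slack=2)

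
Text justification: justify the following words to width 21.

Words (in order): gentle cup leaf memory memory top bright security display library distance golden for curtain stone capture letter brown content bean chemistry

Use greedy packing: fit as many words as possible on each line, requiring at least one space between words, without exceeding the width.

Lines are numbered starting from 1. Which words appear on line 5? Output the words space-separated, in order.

Answer: distance golden for

Derivation:
Line 1: ['gentle', 'cup', 'leaf'] (min_width=15, slack=6)
Line 2: ['memory', 'memory', 'top'] (min_width=17, slack=4)
Line 3: ['bright', 'security'] (min_width=15, slack=6)
Line 4: ['display', 'library'] (min_width=15, slack=6)
Line 5: ['distance', 'golden', 'for'] (min_width=19, slack=2)
Line 6: ['curtain', 'stone', 'capture'] (min_width=21, slack=0)
Line 7: ['letter', 'brown', 'content'] (min_width=20, slack=1)
Line 8: ['bean', 'chemistry'] (min_width=14, slack=7)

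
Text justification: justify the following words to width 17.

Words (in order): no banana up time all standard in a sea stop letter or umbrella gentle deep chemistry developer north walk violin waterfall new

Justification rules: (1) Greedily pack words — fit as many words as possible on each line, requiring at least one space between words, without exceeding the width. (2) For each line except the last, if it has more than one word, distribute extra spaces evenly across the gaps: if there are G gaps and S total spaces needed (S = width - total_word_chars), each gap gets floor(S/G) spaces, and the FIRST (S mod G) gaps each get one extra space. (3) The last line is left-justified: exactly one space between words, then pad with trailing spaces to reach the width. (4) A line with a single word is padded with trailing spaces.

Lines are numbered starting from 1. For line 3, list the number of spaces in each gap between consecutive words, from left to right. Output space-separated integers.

Line 1: ['no', 'banana', 'up', 'time'] (min_width=17, slack=0)
Line 2: ['all', 'standard', 'in', 'a'] (min_width=17, slack=0)
Line 3: ['sea', 'stop', 'letter'] (min_width=15, slack=2)
Line 4: ['or', 'umbrella'] (min_width=11, slack=6)
Line 5: ['gentle', 'deep'] (min_width=11, slack=6)
Line 6: ['chemistry'] (min_width=9, slack=8)
Line 7: ['developer', 'north'] (min_width=15, slack=2)
Line 8: ['walk', 'violin'] (min_width=11, slack=6)
Line 9: ['waterfall', 'new'] (min_width=13, slack=4)

Answer: 2 2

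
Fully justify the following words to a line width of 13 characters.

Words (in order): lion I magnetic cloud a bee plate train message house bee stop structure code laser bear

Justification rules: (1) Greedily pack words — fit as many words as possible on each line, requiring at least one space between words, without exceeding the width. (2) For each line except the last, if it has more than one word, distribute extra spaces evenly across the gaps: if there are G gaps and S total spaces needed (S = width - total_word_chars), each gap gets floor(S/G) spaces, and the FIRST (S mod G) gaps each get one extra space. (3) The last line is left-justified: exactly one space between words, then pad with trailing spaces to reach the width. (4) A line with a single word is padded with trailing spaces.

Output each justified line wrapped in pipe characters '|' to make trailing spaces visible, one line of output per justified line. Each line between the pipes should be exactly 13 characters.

Answer: |lion        I|
|magnetic     |
|cloud  a  bee|
|plate   train|
|message house|
|bee      stop|
|structure    |
|code    laser|
|bear         |

Derivation:
Line 1: ['lion', 'I'] (min_width=6, slack=7)
Line 2: ['magnetic'] (min_width=8, slack=5)
Line 3: ['cloud', 'a', 'bee'] (min_width=11, slack=2)
Line 4: ['plate', 'train'] (min_width=11, slack=2)
Line 5: ['message', 'house'] (min_width=13, slack=0)
Line 6: ['bee', 'stop'] (min_width=8, slack=5)
Line 7: ['structure'] (min_width=9, slack=4)
Line 8: ['code', 'laser'] (min_width=10, slack=3)
Line 9: ['bear'] (min_width=4, slack=9)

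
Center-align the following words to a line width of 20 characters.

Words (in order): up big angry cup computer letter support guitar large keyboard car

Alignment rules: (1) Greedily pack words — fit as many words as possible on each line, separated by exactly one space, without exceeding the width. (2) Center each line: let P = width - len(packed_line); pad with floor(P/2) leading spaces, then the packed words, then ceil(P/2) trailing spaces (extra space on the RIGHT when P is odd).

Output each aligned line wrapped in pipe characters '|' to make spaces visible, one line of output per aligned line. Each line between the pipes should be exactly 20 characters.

Line 1: ['up', 'big', 'angry', 'cup'] (min_width=16, slack=4)
Line 2: ['computer', 'letter'] (min_width=15, slack=5)
Line 3: ['support', 'guitar', 'large'] (min_width=20, slack=0)
Line 4: ['keyboard', 'car'] (min_width=12, slack=8)

Answer: |  up big angry cup  |
|  computer letter   |
|support guitar large|
|    keyboard car    |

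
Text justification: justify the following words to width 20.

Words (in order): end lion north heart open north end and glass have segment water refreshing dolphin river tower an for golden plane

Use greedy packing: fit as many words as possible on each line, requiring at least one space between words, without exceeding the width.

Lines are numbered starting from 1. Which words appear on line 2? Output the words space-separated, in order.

Answer: open north end and

Derivation:
Line 1: ['end', 'lion', 'north', 'heart'] (min_width=20, slack=0)
Line 2: ['open', 'north', 'end', 'and'] (min_width=18, slack=2)
Line 3: ['glass', 'have', 'segment'] (min_width=18, slack=2)
Line 4: ['water', 'refreshing'] (min_width=16, slack=4)
Line 5: ['dolphin', 'river', 'tower'] (min_width=19, slack=1)
Line 6: ['an', 'for', 'golden', 'plane'] (min_width=19, slack=1)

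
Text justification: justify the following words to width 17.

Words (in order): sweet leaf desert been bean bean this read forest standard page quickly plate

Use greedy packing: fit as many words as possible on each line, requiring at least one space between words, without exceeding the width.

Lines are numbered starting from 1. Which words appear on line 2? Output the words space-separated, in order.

Line 1: ['sweet', 'leaf', 'desert'] (min_width=17, slack=0)
Line 2: ['been', 'bean', 'bean'] (min_width=14, slack=3)
Line 3: ['this', 'read', 'forest'] (min_width=16, slack=1)
Line 4: ['standard', 'page'] (min_width=13, slack=4)
Line 5: ['quickly', 'plate'] (min_width=13, slack=4)

Answer: been bean bean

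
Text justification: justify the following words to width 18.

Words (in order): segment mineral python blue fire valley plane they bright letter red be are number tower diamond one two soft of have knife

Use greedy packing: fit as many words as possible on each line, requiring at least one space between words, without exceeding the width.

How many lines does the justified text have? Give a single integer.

Answer: 8

Derivation:
Line 1: ['segment', 'mineral'] (min_width=15, slack=3)
Line 2: ['python', 'blue', 'fire'] (min_width=16, slack=2)
Line 3: ['valley', 'plane', 'they'] (min_width=17, slack=1)
Line 4: ['bright', 'letter', 'red'] (min_width=17, slack=1)
Line 5: ['be', 'are', 'number'] (min_width=13, slack=5)
Line 6: ['tower', 'diamond', 'one'] (min_width=17, slack=1)
Line 7: ['two', 'soft', 'of', 'have'] (min_width=16, slack=2)
Line 8: ['knife'] (min_width=5, slack=13)
Total lines: 8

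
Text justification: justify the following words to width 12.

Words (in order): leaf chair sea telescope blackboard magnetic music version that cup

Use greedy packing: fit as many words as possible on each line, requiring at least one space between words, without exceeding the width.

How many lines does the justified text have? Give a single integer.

Line 1: ['leaf', 'chair'] (min_width=10, slack=2)
Line 2: ['sea'] (min_width=3, slack=9)
Line 3: ['telescope'] (min_width=9, slack=3)
Line 4: ['blackboard'] (min_width=10, slack=2)
Line 5: ['magnetic'] (min_width=8, slack=4)
Line 6: ['music'] (min_width=5, slack=7)
Line 7: ['version', 'that'] (min_width=12, slack=0)
Line 8: ['cup'] (min_width=3, slack=9)
Total lines: 8

Answer: 8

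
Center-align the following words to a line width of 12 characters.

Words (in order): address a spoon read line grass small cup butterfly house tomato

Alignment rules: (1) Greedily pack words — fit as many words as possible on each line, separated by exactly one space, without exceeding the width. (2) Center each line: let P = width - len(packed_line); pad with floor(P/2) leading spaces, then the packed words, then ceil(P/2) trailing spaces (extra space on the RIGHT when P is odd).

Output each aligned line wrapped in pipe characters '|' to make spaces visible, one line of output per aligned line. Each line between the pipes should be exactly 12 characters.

Line 1: ['address', 'a'] (min_width=9, slack=3)
Line 2: ['spoon', 'read'] (min_width=10, slack=2)
Line 3: ['line', 'grass'] (min_width=10, slack=2)
Line 4: ['small', 'cup'] (min_width=9, slack=3)
Line 5: ['butterfly'] (min_width=9, slack=3)
Line 6: ['house', 'tomato'] (min_width=12, slack=0)

Answer: | address a  |
| spoon read |
| line grass |
| small cup  |
| butterfly  |
|house tomato|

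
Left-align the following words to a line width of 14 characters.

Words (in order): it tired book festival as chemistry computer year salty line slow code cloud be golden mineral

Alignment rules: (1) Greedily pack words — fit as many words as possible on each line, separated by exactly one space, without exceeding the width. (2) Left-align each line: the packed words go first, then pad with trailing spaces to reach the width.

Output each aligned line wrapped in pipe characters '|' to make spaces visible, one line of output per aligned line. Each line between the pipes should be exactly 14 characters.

Answer: |it tired book |
|festival as   |
|chemistry     |
|computer year |
|salty line    |
|slow code     |
|cloud be      |
|golden mineral|

Derivation:
Line 1: ['it', 'tired', 'book'] (min_width=13, slack=1)
Line 2: ['festival', 'as'] (min_width=11, slack=3)
Line 3: ['chemistry'] (min_width=9, slack=5)
Line 4: ['computer', 'year'] (min_width=13, slack=1)
Line 5: ['salty', 'line'] (min_width=10, slack=4)
Line 6: ['slow', 'code'] (min_width=9, slack=5)
Line 7: ['cloud', 'be'] (min_width=8, slack=6)
Line 8: ['golden', 'mineral'] (min_width=14, slack=0)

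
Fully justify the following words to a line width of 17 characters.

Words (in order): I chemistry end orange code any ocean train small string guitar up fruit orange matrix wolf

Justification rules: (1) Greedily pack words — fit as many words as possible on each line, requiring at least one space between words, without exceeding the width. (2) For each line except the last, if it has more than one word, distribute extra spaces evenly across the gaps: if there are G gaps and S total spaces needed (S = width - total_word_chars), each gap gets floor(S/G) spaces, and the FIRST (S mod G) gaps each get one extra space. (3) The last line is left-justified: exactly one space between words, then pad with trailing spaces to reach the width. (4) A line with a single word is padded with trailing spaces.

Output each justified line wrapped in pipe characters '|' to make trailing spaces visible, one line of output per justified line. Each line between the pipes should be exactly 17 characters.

Line 1: ['I', 'chemistry', 'end'] (min_width=15, slack=2)
Line 2: ['orange', 'code', 'any'] (min_width=15, slack=2)
Line 3: ['ocean', 'train', 'small'] (min_width=17, slack=0)
Line 4: ['string', 'guitar', 'up'] (min_width=16, slack=1)
Line 5: ['fruit', 'orange'] (min_width=12, slack=5)
Line 6: ['matrix', 'wolf'] (min_width=11, slack=6)

Answer: |I  chemistry  end|
|orange  code  any|
|ocean train small|
|string  guitar up|
|fruit      orange|
|matrix wolf      |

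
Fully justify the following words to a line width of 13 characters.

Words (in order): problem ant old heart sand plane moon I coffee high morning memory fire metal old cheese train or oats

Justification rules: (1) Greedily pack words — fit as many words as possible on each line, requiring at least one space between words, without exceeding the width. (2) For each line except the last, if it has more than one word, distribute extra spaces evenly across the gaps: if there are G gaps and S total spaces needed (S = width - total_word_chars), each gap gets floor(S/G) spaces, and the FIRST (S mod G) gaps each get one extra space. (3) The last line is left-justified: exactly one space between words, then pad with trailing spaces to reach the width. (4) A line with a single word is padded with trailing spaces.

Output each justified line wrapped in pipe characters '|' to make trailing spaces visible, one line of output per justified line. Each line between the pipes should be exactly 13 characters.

Answer: |problem   ant|
|old     heart|
|sand    plane|
|moon I coffee|
|high  morning|
|memory   fire|
|metal     old|
|cheese  train|
|or oats      |

Derivation:
Line 1: ['problem', 'ant'] (min_width=11, slack=2)
Line 2: ['old', 'heart'] (min_width=9, slack=4)
Line 3: ['sand', 'plane'] (min_width=10, slack=3)
Line 4: ['moon', 'I', 'coffee'] (min_width=13, slack=0)
Line 5: ['high', 'morning'] (min_width=12, slack=1)
Line 6: ['memory', 'fire'] (min_width=11, slack=2)
Line 7: ['metal', 'old'] (min_width=9, slack=4)
Line 8: ['cheese', 'train'] (min_width=12, slack=1)
Line 9: ['or', 'oats'] (min_width=7, slack=6)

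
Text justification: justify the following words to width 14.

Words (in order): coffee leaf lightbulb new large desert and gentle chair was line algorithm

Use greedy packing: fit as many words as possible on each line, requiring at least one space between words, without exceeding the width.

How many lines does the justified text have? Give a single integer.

Answer: 6

Derivation:
Line 1: ['coffee', 'leaf'] (min_width=11, slack=3)
Line 2: ['lightbulb', 'new'] (min_width=13, slack=1)
Line 3: ['large', 'desert'] (min_width=12, slack=2)
Line 4: ['and', 'gentle'] (min_width=10, slack=4)
Line 5: ['chair', 'was', 'line'] (min_width=14, slack=0)
Line 6: ['algorithm'] (min_width=9, slack=5)
Total lines: 6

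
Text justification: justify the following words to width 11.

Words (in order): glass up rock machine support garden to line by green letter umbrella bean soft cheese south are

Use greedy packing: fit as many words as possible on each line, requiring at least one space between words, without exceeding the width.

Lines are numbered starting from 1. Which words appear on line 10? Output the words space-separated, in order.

Answer: bean soft

Derivation:
Line 1: ['glass', 'up'] (min_width=8, slack=3)
Line 2: ['rock'] (min_width=4, slack=7)
Line 3: ['machine'] (min_width=7, slack=4)
Line 4: ['support'] (min_width=7, slack=4)
Line 5: ['garden', 'to'] (min_width=9, slack=2)
Line 6: ['line', 'by'] (min_width=7, slack=4)
Line 7: ['green'] (min_width=5, slack=6)
Line 8: ['letter'] (min_width=6, slack=5)
Line 9: ['umbrella'] (min_width=8, slack=3)
Line 10: ['bean', 'soft'] (min_width=9, slack=2)
Line 11: ['cheese'] (min_width=6, slack=5)
Line 12: ['south', 'are'] (min_width=9, slack=2)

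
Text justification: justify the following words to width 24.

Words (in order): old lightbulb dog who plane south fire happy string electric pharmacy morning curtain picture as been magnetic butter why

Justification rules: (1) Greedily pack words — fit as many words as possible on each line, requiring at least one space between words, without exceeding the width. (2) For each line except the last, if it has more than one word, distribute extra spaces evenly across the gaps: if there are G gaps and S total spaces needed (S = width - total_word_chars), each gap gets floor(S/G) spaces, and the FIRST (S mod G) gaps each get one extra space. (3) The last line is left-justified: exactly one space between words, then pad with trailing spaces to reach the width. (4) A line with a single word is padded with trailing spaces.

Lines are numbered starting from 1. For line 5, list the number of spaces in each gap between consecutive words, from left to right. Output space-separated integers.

Line 1: ['old', 'lightbulb', 'dog', 'who'] (min_width=21, slack=3)
Line 2: ['plane', 'south', 'fire', 'happy'] (min_width=22, slack=2)
Line 3: ['string', 'electric', 'pharmacy'] (min_width=24, slack=0)
Line 4: ['morning', 'curtain', 'picture'] (min_width=23, slack=1)
Line 5: ['as', 'been', 'magnetic', 'butter'] (min_width=23, slack=1)
Line 6: ['why'] (min_width=3, slack=21)

Answer: 2 1 1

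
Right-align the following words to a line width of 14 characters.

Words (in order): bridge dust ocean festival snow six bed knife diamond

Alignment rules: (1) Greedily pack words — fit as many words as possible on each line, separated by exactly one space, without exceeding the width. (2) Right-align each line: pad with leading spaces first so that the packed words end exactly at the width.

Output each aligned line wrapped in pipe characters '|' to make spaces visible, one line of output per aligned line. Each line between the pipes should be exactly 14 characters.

Answer: |   bridge dust|
|ocean festival|
|  snow six bed|
| knife diamond|

Derivation:
Line 1: ['bridge', 'dust'] (min_width=11, slack=3)
Line 2: ['ocean', 'festival'] (min_width=14, slack=0)
Line 3: ['snow', 'six', 'bed'] (min_width=12, slack=2)
Line 4: ['knife', 'diamond'] (min_width=13, slack=1)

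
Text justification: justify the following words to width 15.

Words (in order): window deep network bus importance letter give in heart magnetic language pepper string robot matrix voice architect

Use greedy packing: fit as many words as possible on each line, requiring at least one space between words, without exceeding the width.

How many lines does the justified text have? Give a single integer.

Line 1: ['window', 'deep'] (min_width=11, slack=4)
Line 2: ['network', 'bus'] (min_width=11, slack=4)
Line 3: ['importance'] (min_width=10, slack=5)
Line 4: ['letter', 'give', 'in'] (min_width=14, slack=1)
Line 5: ['heart', 'magnetic'] (min_width=14, slack=1)
Line 6: ['language', 'pepper'] (min_width=15, slack=0)
Line 7: ['string', 'robot'] (min_width=12, slack=3)
Line 8: ['matrix', 'voice'] (min_width=12, slack=3)
Line 9: ['architect'] (min_width=9, slack=6)
Total lines: 9

Answer: 9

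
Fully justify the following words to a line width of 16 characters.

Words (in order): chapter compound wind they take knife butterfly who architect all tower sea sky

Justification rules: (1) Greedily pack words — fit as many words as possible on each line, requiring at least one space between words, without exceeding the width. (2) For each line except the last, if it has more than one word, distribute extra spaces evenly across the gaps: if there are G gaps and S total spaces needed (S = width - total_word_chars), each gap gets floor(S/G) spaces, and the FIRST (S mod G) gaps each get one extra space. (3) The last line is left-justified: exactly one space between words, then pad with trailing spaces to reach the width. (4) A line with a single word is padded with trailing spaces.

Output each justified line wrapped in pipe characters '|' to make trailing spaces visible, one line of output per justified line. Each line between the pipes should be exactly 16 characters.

Line 1: ['chapter', 'compound'] (min_width=16, slack=0)
Line 2: ['wind', 'they', 'take'] (min_width=14, slack=2)
Line 3: ['knife', 'butterfly'] (min_width=15, slack=1)
Line 4: ['who', 'architect'] (min_width=13, slack=3)
Line 5: ['all', 'tower', 'sea'] (min_width=13, slack=3)
Line 6: ['sky'] (min_width=3, slack=13)

Answer: |chapter compound|
|wind  they  take|
|knife  butterfly|
|who    architect|
|all   tower  sea|
|sky             |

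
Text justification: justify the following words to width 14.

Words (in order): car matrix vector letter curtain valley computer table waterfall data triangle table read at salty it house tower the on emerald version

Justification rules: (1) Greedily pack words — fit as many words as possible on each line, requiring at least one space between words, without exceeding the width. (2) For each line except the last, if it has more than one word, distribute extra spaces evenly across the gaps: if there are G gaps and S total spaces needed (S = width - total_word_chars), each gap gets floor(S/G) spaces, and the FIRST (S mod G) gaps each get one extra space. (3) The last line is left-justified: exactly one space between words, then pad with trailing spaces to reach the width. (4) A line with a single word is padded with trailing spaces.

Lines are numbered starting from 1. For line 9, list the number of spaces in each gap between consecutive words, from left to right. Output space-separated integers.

Answer: 1 1

Derivation:
Line 1: ['car', 'matrix'] (min_width=10, slack=4)
Line 2: ['vector', 'letter'] (min_width=13, slack=1)
Line 3: ['curtain', 'valley'] (min_width=14, slack=0)
Line 4: ['computer', 'table'] (min_width=14, slack=0)
Line 5: ['waterfall', 'data'] (min_width=14, slack=0)
Line 6: ['triangle', 'table'] (min_width=14, slack=0)
Line 7: ['read', 'at', 'salty'] (min_width=13, slack=1)
Line 8: ['it', 'house', 'tower'] (min_width=14, slack=0)
Line 9: ['the', 'on', 'emerald'] (min_width=14, slack=0)
Line 10: ['version'] (min_width=7, slack=7)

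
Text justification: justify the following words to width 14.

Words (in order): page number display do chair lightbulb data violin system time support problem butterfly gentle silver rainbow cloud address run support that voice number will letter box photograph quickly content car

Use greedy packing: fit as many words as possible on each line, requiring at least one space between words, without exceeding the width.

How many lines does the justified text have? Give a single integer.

Line 1: ['page', 'number'] (min_width=11, slack=3)
Line 2: ['display', 'do'] (min_width=10, slack=4)
Line 3: ['chair'] (min_width=5, slack=9)
Line 4: ['lightbulb', 'data'] (min_width=14, slack=0)
Line 5: ['violin', 'system'] (min_width=13, slack=1)
Line 6: ['time', 'support'] (min_width=12, slack=2)
Line 7: ['problem'] (min_width=7, slack=7)
Line 8: ['butterfly'] (min_width=9, slack=5)
Line 9: ['gentle', 'silver'] (min_width=13, slack=1)
Line 10: ['rainbow', 'cloud'] (min_width=13, slack=1)
Line 11: ['address', 'run'] (min_width=11, slack=3)
Line 12: ['support', 'that'] (min_width=12, slack=2)
Line 13: ['voice', 'number'] (min_width=12, slack=2)
Line 14: ['will', 'letter'] (min_width=11, slack=3)
Line 15: ['box', 'photograph'] (min_width=14, slack=0)
Line 16: ['quickly'] (min_width=7, slack=7)
Line 17: ['content', 'car'] (min_width=11, slack=3)
Total lines: 17

Answer: 17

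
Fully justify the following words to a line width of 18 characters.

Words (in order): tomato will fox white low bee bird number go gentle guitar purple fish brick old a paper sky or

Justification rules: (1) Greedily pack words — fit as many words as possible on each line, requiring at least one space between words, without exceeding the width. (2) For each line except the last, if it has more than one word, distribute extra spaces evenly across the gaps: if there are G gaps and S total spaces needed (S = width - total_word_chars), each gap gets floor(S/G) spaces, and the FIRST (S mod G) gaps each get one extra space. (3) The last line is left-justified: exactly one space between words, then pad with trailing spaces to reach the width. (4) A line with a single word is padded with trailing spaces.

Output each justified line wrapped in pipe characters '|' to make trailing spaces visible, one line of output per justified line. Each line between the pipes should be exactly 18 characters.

Line 1: ['tomato', 'will', 'fox'] (min_width=15, slack=3)
Line 2: ['white', 'low', 'bee', 'bird'] (min_width=18, slack=0)
Line 3: ['number', 'go', 'gentle'] (min_width=16, slack=2)
Line 4: ['guitar', 'purple', 'fish'] (min_width=18, slack=0)
Line 5: ['brick', 'old', 'a', 'paper'] (min_width=17, slack=1)
Line 6: ['sky', 'or'] (min_width=6, slack=12)

Answer: |tomato   will  fox|
|white low bee bird|
|number  go  gentle|
|guitar purple fish|
|brick  old a paper|
|sky or            |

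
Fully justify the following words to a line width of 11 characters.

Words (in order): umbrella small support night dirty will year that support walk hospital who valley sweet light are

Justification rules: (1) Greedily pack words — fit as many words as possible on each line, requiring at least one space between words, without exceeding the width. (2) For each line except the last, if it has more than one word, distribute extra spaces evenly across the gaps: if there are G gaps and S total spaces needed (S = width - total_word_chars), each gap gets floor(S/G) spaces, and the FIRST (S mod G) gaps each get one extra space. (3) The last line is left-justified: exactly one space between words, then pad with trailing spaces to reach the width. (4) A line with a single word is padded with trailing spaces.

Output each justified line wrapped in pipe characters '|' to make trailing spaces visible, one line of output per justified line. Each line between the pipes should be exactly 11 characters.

Line 1: ['umbrella'] (min_width=8, slack=3)
Line 2: ['small'] (min_width=5, slack=6)
Line 3: ['support'] (min_width=7, slack=4)
Line 4: ['night', 'dirty'] (min_width=11, slack=0)
Line 5: ['will', 'year'] (min_width=9, slack=2)
Line 6: ['that'] (min_width=4, slack=7)
Line 7: ['support'] (min_width=7, slack=4)
Line 8: ['walk'] (min_width=4, slack=7)
Line 9: ['hospital'] (min_width=8, slack=3)
Line 10: ['who', 'valley'] (min_width=10, slack=1)
Line 11: ['sweet', 'light'] (min_width=11, slack=0)
Line 12: ['are'] (min_width=3, slack=8)

Answer: |umbrella   |
|small      |
|support    |
|night dirty|
|will   year|
|that       |
|support    |
|walk       |
|hospital   |
|who  valley|
|sweet light|
|are        |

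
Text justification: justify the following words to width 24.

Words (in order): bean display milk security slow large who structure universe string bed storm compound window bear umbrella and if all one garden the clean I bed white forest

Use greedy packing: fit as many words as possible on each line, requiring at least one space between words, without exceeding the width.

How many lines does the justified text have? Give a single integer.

Line 1: ['bean', 'display', 'milk'] (min_width=17, slack=7)
Line 2: ['security', 'slow', 'large', 'who'] (min_width=23, slack=1)
Line 3: ['structure', 'universe'] (min_width=18, slack=6)
Line 4: ['string', 'bed', 'storm'] (min_width=16, slack=8)
Line 5: ['compound', 'window', 'bear'] (min_width=20, slack=4)
Line 6: ['umbrella', 'and', 'if', 'all', 'one'] (min_width=23, slack=1)
Line 7: ['garden', 'the', 'clean', 'I', 'bed'] (min_width=22, slack=2)
Line 8: ['white', 'forest'] (min_width=12, slack=12)
Total lines: 8

Answer: 8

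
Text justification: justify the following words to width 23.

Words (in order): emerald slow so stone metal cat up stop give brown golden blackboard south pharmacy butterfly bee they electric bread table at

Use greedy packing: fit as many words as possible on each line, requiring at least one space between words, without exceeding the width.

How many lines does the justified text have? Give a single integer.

Answer: 6

Derivation:
Line 1: ['emerald', 'slow', 'so', 'stone'] (min_width=21, slack=2)
Line 2: ['metal', 'cat', 'up', 'stop', 'give'] (min_width=22, slack=1)
Line 3: ['brown', 'golden', 'blackboard'] (min_width=23, slack=0)
Line 4: ['south', 'pharmacy'] (min_width=14, slack=9)
Line 5: ['butterfly', 'bee', 'they'] (min_width=18, slack=5)
Line 6: ['electric', 'bread', 'table', 'at'] (min_width=23, slack=0)
Total lines: 6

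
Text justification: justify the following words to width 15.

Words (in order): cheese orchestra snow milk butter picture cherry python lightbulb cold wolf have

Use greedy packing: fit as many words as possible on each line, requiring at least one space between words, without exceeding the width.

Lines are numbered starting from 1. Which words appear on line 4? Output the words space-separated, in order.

Line 1: ['cheese'] (min_width=6, slack=9)
Line 2: ['orchestra', 'snow'] (min_width=14, slack=1)
Line 3: ['milk', 'butter'] (min_width=11, slack=4)
Line 4: ['picture', 'cherry'] (min_width=14, slack=1)
Line 5: ['python'] (min_width=6, slack=9)
Line 6: ['lightbulb', 'cold'] (min_width=14, slack=1)
Line 7: ['wolf', 'have'] (min_width=9, slack=6)

Answer: picture cherry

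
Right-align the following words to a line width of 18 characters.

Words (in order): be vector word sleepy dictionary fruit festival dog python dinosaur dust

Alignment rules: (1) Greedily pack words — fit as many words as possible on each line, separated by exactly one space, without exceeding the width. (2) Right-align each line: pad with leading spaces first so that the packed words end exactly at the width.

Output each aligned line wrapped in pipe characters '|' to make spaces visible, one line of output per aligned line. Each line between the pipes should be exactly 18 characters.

Line 1: ['be', 'vector', 'word'] (min_width=14, slack=4)
Line 2: ['sleepy', 'dictionary'] (min_width=17, slack=1)
Line 3: ['fruit', 'festival', 'dog'] (min_width=18, slack=0)
Line 4: ['python', 'dinosaur'] (min_width=15, slack=3)
Line 5: ['dust'] (min_width=4, slack=14)

Answer: |    be vector word|
| sleepy dictionary|
|fruit festival dog|
|   python dinosaur|
|              dust|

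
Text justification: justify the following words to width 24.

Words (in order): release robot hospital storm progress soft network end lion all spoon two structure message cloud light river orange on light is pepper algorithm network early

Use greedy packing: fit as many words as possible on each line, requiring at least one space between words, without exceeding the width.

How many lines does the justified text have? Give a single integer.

Line 1: ['release', 'robot', 'hospital'] (min_width=22, slack=2)
Line 2: ['storm', 'progress', 'soft'] (min_width=19, slack=5)
Line 3: ['network', 'end', 'lion', 'all'] (min_width=20, slack=4)
Line 4: ['spoon', 'two', 'structure'] (min_width=19, slack=5)
Line 5: ['message', 'cloud', 'light'] (min_width=19, slack=5)
Line 6: ['river', 'orange', 'on', 'light', 'is'] (min_width=24, slack=0)
Line 7: ['pepper', 'algorithm', 'network'] (min_width=24, slack=0)
Line 8: ['early'] (min_width=5, slack=19)
Total lines: 8

Answer: 8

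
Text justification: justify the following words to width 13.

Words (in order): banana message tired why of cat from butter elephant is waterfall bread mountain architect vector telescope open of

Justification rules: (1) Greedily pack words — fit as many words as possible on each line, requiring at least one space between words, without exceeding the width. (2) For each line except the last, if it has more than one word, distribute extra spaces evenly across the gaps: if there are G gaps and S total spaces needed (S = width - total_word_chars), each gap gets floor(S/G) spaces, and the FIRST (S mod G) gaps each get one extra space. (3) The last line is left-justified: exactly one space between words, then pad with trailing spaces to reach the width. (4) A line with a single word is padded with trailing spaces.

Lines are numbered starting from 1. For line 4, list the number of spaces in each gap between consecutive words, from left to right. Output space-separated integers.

Line 1: ['banana'] (min_width=6, slack=7)
Line 2: ['message', 'tired'] (min_width=13, slack=0)
Line 3: ['why', 'of', 'cat'] (min_width=10, slack=3)
Line 4: ['from', 'butter'] (min_width=11, slack=2)
Line 5: ['elephant', 'is'] (min_width=11, slack=2)
Line 6: ['waterfall'] (min_width=9, slack=4)
Line 7: ['bread'] (min_width=5, slack=8)
Line 8: ['mountain'] (min_width=8, slack=5)
Line 9: ['architect'] (min_width=9, slack=4)
Line 10: ['vector'] (min_width=6, slack=7)
Line 11: ['telescope'] (min_width=9, slack=4)
Line 12: ['open', 'of'] (min_width=7, slack=6)

Answer: 3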